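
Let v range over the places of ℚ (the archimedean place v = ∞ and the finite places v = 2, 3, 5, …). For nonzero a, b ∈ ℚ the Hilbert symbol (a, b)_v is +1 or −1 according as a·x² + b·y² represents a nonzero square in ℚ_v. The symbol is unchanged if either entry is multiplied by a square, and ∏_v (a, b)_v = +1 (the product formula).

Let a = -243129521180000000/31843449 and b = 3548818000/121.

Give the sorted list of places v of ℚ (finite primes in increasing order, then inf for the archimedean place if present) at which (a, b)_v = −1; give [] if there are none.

(a, b) ≡ (-1295, 8872045) mod (ℚ^×)²; places V = {2, 3, 5, 7, 11, 13, 17, 19, 31, 37, ∞}.
(a,b)_19: α=-2, u≡11; β=0, v≡2 (mod 19); (11|19)=+1, (2|19)=-1; sign (−1)^0·+1^0·-1^-2 = +1.
(a,b)_31: α=2, u≡28; β=1, v≡3 (mod 31); (28|31)=+1, (3|31)=-1; sign (−1)^0·+1^1·-1^2 = +1.
(a,b)_37: α=1, u≡5; β=1, v≡1 (mod 37); (5|37)=-1, (1|37)=+1; sign (−1)^0·-1^1·+1^1 = -1.
(a,b)_11: α=-2, u≡3; β=-2, v≡2 (mod 11); (3|11)=+1, (2|11)=-1; sign (−1)^0·+1^-2·-1^-2 = +1.
(a,b)_∞: sgn(-1295)=−, sgn(8872045)=+, so +1.
(a,b)_5: α=7, u≡4; β=3, v≡4 (mod 5); (4|5)=+1, (4|5)=+1; sign (−1)^0·+1^3·+1^7 = +1.
(a,b)_7: α=1, u≡1; β=1, v≡4 (mod 7); (1|7)=+1, (4|7)=+1; sign (−1)^1·+1^1·+1^1 = -1.
(a,b)_13: α=2, u≡5; β=1, v≡10 (mod 13); (5|13)=-1, (10|13)=+1; sign (−1)^0·-1^1·+1^2 = -1.
(a,b)_3: α=-6, u≡1; β=0, v≡1 (mod 3); (1|3)=+1, (1|3)=+1; sign (−1)^0·+1^0·+1^-6 = +1.
(a,b)_17: α=2, u≡3; β=1, v≡9 (mod 17); (3|17)=-1, (9|17)=+1; sign (−1)^0·-1^1·+1^2 = -1.
(a,b)_2: α=8, β=4; u≡1, v≡5 (mod 8); ε(u)ε(v)=0·0, αω(v)=8·1, βω(u)=4·0; sum ≡ 0  ⇒  +1.
(-1295, 8872045 / ℚ) ramifies at {7, 13, 17, 37}: a division algebra.

[7, 13, 17, 37]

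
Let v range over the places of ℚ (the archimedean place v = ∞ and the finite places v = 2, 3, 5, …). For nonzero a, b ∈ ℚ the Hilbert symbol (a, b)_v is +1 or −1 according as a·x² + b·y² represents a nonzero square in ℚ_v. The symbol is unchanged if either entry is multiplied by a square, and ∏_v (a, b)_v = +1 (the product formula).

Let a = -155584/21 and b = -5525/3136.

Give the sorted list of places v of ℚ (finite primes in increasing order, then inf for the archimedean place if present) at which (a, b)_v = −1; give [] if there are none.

(a, b) ≡ (-51051, -221) mod (ℚ^×)²; places V = {2, 3, 5, 7, 11, 13, 17, ∞}.
(a,b)_5: α=0, u≡1; β=2, v≡4 (mod 5); (1|5)=+1, (4|5)=+1; sign (−1)^0·+1^2·+1^0 = +1.
(a,b)_7: α=-1, u≡4; β=-2, v≡5 (mod 7); (4|7)=+1, (5|7)=-1; sign (−1)^0·+1^-2·-1^-1 = -1.
(a,b)_3: α=-1, u≡2; β=0, v≡1 (mod 3); (2|3)=-1, (1|3)=+1; sign (−1)^0·-1^0·+1^-1 = +1.
(a,b)_11: α=1, u≡9; β=0, v≡8 (mod 11); (9|11)=+1, (8|11)=-1; sign (−1)^0·+1^0·-1^1 = -1.
(a,b)_∞: sgn(-51051)=−, sgn(-221)=−, so -1.
(a,b)_17: α=1, u≡7; β=1, v≡4 (mod 17); (7|17)=-1, (4|17)=+1; sign (−1)^0·-1^1·+1^1 = -1.
(a,b)_2: α=6, β=-6; u≡5, v≡3 (mod 8); ε(u)ε(v)=0·1, αω(v)=6·1, βω(u)=-6·1; sum ≡ 0  ⇒  +1.
(a,b)_13: α=1, u≡12; β=1, v≡10 (mod 13); (12|13)=+1, (10|13)=+1; sign (−1)^0·+1^1·+1^1 = +1.
Ram(-51051, -221) = {7, 11, 17, ∞}; no ℚ_7-point on the conic.

[7, 11, 17, inf]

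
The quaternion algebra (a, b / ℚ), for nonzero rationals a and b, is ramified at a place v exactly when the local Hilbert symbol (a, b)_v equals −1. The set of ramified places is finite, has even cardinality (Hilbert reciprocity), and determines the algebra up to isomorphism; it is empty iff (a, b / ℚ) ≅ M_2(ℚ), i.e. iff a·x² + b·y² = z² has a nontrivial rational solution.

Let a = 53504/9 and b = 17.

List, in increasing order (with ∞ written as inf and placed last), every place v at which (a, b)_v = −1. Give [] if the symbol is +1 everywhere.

(a, b) ≡ (209, 17) mod (ℚ^×)²; places V = {2, 3, 11, 17, 19, ∞}.
(a,b)_3: α=-2, u≡2; β=0, v≡2 (mod 3); (2|3)=-1, (2|3)=-1; sign (−1)^0·-1^0·-1^-2 = +1.
(a,b)_19: α=1, u≡11; β=0, v≡17 (mod 19); (11|19)=+1, (17|19)=+1; sign (−1)^0·+1^0·+1^1 = +1.
(a,b)_17: α=0, u≡10; β=1, v≡1 (mod 17); (10|17)=-1, (1|17)=+1; sign (−1)^0·-1^1·+1^0 = -1.
(a,b)_∞: sgn(209)=+, sgn(17)=+, so +1.
(a,b)_11: α=1, u≡10; β=0, v≡6 (mod 11); (10|11)=-1, (6|11)=-1; sign (−1)^0·-1^0·-1^1 = -1.
(a,b)_2: α=8, β=0; u≡1, v≡1 (mod 8); ε(u)ε(v)=0·0, αω(v)=8·0, βω(u)=0·0; sum ≡ 0  ⇒  +1.
|Ram(209, 17)| = 2, even; anisotropic at {11, 17}.

[11, 17]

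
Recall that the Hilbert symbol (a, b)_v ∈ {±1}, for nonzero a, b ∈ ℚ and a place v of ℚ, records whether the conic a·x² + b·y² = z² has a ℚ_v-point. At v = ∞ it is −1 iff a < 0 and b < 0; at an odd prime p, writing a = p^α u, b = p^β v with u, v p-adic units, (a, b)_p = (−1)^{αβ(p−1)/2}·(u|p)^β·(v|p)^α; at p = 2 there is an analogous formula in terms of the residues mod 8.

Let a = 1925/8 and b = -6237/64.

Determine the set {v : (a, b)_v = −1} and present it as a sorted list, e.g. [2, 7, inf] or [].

Mod squares: a ≡ 154, b ≡ -77. Check v ∈ {∞, 2, 3, 5, 7, 11}.
v=11: a=11^1·(≡4), b=11^1·(≡3) mod 11; (4|11)=+1, (3|11)=+1; (−1)^{1·1·5}·(+1)^1·(+1)^1 = -1.
v=3: a=3^0·(≡1), b=3^4·(≡1) mod 3; (1|3)=+1, (1|3)=+1; (−1)^{0·4·1}·(+1)^4·(+1)^0 = +1.
v=2: v_2(a)=-3, v_2(b)=-6; units ≡ 5, 3 (mod 8); ε·ε+αω+βω = 0·1+-3·1+-6·1 ≡ 1  ⇒  (a,b)_2 = -1.
v=7: a=7^1·(≡2), b=7^1·(≡5) mod 7; (2|7)=+1, (5|7)=-1; (−1)^{1·1·3}·(+1)^1·(-1)^1 = +1.
v=∞: 154 > 0 and -77 < 0  ⇒  (a,b)_∞ = +1.
v=5: a=5^2·(≡4), b=5^0·(≡2) mod 5; (4|5)=+1, (2|5)=-1; (−1)^{2·0·2}·(+1)^0·(-1)^2 = +1.
|Ram(154, -77)| = 2, even; anisotropic at {2, 11}.

[2, 11]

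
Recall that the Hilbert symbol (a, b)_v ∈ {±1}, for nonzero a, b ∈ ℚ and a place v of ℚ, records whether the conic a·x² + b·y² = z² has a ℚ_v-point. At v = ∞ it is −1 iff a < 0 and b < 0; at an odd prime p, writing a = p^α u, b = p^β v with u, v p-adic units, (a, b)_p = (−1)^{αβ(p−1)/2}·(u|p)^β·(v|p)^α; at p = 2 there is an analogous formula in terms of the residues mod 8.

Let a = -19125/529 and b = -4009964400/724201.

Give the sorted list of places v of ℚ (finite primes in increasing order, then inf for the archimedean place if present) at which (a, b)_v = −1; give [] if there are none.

[3, 13, 17, inf]

(a, b) ≡ (-85, -39) mod (ℚ^×)²; places V = {2, 3, 5, 13, 17, 23, 37, ∞}.
(a,b)_5: α=3, u≡3; β=2, v≡4 (mod 5); (3|5)=-1, (4|5)=+1; sign (−1)^0·-1^2·+1^3 = +1.
(a,b)_17: α=1, u≡7; β=0, v≡3 (mod 17); (7|17)=-1, (3|17)=-1; sign (−1)^0·-1^0·-1^1 = -1.
(a,b)_2: α=0, β=4; u≡3, v≡1 (mod 8); ε(u)ε(v)=1·0, αω(v)=0·0, βω(u)=4·1; sum ≡ 0  ⇒  +1.
(a,b)_23: α=-2, u≡11; β=-2, v≡11 (mod 23); (11|23)=-1, (11|23)=-1; sign (−1)^0·-1^-2·-1^-2 = +1.
(a,b)_37: α=0, u≡34; β=-2, v≡6 (mod 37); (34|37)=+1, (6|37)=-1; sign (−1)^0·+1^-2·-1^0 = +1.
(a,b)_∞: sgn(-85)=−, sgn(-39)=−, so -1.
(a,b)_13: α=0, u≡7; β=5, v≡12 (mod 13); (7|13)=-1, (12|13)=+1; sign (−1)^0·-1^5·+1^0 = -1.
(a,b)_3: α=2, u≡2; β=3, v≡2 (mod 3); (2|3)=-1, (2|3)=-1; sign (−1)^0·-1^3·-1^2 = -1.
|Ram(-85, -39)| = 4, even; anisotropic at {3, 13, 17, ∞}.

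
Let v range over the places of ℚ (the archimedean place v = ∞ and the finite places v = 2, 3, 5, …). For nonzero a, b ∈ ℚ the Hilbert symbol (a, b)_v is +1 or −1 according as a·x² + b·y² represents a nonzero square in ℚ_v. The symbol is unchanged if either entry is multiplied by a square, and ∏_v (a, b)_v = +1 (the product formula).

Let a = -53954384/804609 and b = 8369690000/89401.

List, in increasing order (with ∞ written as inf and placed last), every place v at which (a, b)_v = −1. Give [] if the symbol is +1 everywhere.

[]

(a, b) ≡ (-29, 17081) mod (ℚ^×)²; places V = {2, 3, 5, 7, 11, 13, 19, 23, 29, 31, ∞}.
(a,b)_3: α=-2, u≡1; β=0, v≡2 (mod 3); (1|3)=+1, (2|3)=-1; sign (−1)^0·+1^0·-1^-2 = +1.
(a,b)_7: α=0, u≡6; β=2, v≡1 (mod 7); (6|7)=-1, (1|7)=+1; sign (−1)^0·-1^2·+1^0 = +1.
(a,b)_5: α=0, u≡4; β=4, v≡4 (mod 5); (4|5)=+1, (4|5)=+1; sign (−1)^0·+1^4·+1^0 = +1.
(a,b)_∞: sgn(-29)=−, sgn(17081)=+, so +1.
(a,b)_29: α=1, u≡7; β=1, v≡5 (mod 29); (7|29)=+1, (5|29)=+1; sign (−1)^0·+1^1·+1^1 = +1.
(a,b)_13: α=-2, u≡12; β=-2, v≡1 (mod 13); (12|13)=+1, (1|13)=+1; sign (−1)^0·+1^-2·+1^-2 = +1.
(a,b)_2: α=4, β=4; u≡3, v≡1 (mod 8); ε(u)ε(v)=1·0, αω(v)=4·0, βω(u)=4·1; sum ≡ 0  ⇒  +1.
(a,b)_23: α=-2, u≡17; β=-2, v≡15 (mod 23); (17|23)=-1, (15|23)=-1; sign (−1)^0·-1^-2·-1^-2 = +1.
(a,b)_11: α=2, u≡1; β=0, v≡3 (mod 11); (1|11)=+1, (3|11)=+1; sign (−1)^0·+1^0·+1^2 = +1.
(a,b)_31: α=2, u≡7; β=1, v≡12 (mod 31); (7|31)=+1, (12|31)=-1; sign (−1)^0·+1^1·-1^2 = +1.
(a,b)_19: α=0, u≡9; β=1, v≡9 (mod 19); (9|19)=+1, (9|19)=+1; sign (−1)^0·+1^1·+1^0 = +1.
Every local symbol is +1, so the conic -29·x² + 17081·y² = z² has ℚ_v-points for all v and hence a ℚ-point; (a, b / ℚ) ≅ M_2(ℚ).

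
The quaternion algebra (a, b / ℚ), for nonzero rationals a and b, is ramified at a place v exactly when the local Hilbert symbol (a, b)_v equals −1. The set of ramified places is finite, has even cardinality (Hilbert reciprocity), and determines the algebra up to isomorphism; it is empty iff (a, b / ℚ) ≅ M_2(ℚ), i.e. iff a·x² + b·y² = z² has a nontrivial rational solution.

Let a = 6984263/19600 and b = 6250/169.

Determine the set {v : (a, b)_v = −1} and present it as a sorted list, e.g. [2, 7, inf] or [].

Mod squares: a ≡ 143, b ≡ 10. Check v ∈ {∞, 2, 5, 7, 11, 13, 17}.
v=7: a=7^-2·(≡6), b=7^0·(≡6) mod 7; (6|7)=-1, (6|7)=-1; (−1)^{-2·0·3}·(-1)^0·(-1)^-2 = +1.
v=11: a=11^1·(≡10), b=11^0·(≡6) mod 11; (10|11)=-1, (6|11)=-1; (−1)^{1·0·5}·(-1)^0·(-1)^1 = -1.
v=13: a=13^3·(≡8), b=13^-2·(≡10) mod 13; (8|13)=-1, (10|13)=+1; (−1)^{3·-2·6}·(-1)^-2·(+1)^3 = +1.
v=17: a=17^2·(≡7), b=17^0·(≡6) mod 17; (7|17)=-1, (6|17)=-1; (−1)^{2·0·8}·(-1)^0·(-1)^2 = +1.
v=2: v_2(a)=-4, v_2(b)=1; units ≡ 7, 5 (mod 8); ε·ε+αω+βω = 1·0+-4·1+1·0 ≡ 0  ⇒  (a,b)_2 = +1.
v=∞: 143 > 0 and 10 > 0  ⇒  (a,b)_∞ = +1.
v=5: a=5^-2·(≡2), b=5^5·(≡3) mod 5; (2|5)=-1, (3|5)=-1; (−1)^{-2·5·2}·(-1)^5·(-1)^-2 = -1.
Ram(143, 10) = {5, 11}; no ℚ_5-point on the conic.

[5, 11]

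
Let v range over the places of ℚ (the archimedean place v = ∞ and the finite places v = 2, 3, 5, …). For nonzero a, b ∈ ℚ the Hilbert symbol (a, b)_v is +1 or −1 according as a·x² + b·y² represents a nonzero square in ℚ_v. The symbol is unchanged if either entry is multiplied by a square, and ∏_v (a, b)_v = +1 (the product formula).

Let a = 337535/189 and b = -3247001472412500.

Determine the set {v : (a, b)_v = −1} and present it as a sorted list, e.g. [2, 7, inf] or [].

[2, 19]

Mod squares: a ≡ 19635, b ≡ -285. Check v ∈ {∞, 2, 3, 5, 7, 11, 17, 19}.
v=3: a=3^-3·(≡2), b=3^1·(≡1) mod 3; (2|3)=-1, (1|3)=+1; (−1)^{-3·1·1}·(-1)^1·(+1)^-3 = +1.
v=11: a=11^1·(≡3), b=11^2·(≡3) mod 11; (3|11)=+1, (3|11)=+1; (−1)^{1·2·5}·(+1)^2·(+1)^1 = +1.
v=5: a=5^1·(≡3), b=5^5·(≡3) mod 5; (3|5)=-1, (3|5)=-1; (−1)^{1·5·2}·(-1)^5·(-1)^1 = +1.
v=∞: 19635 > 0 and -285 < 0  ⇒  (a,b)_∞ = +1.
v=17: a=17^1·(≡8), b=17^2·(≡9) mod 17; (8|17)=+1, (9|17)=+1; (−1)^{1·2·8}·(+1)^2·(+1)^1 = +1.
v=19: a=19^2·(≡15), b=19^5·(≡16) mod 19; (15|19)=-1, (16|19)=+1; (−1)^{2·5·9}·(-1)^5·(+1)^2 = -1.
v=2: v_2(a)=0, v_2(b)=2; units ≡ 3, 3 (mod 8); ε·ε+αω+βω = 1·1+0·1+2·1 ≡ 1  ⇒  (a,b)_2 = -1.
v=7: a=7^-1·(≡5), b=7^0·(≡2) mod 7; (5|7)=-1, (2|7)=+1; (−1)^{-1·0·3}·(-1)^0·(+1)^-1 = +1.
Ram(19635, -285) = {2, 19}; no ℚ_2-point on the conic.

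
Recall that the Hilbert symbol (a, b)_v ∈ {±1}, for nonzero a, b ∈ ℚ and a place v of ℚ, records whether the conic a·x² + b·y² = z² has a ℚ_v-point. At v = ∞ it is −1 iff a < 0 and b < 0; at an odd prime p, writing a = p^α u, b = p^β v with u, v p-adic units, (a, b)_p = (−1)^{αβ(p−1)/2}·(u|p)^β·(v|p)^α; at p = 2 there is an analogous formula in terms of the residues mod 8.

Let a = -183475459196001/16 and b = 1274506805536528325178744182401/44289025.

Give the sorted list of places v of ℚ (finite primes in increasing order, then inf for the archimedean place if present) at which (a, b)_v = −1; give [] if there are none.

[7, 13, 17, 31]

Mod squares: a ≡ -3987809, b ≡ 1729. Check v ∈ {∞, 2, 3, 5, 7, 11, 13, 17, 19, 23, 31, 47}.
v=19: a=19^2·(≡6), b=19^5·(≡12) mod 19; (6|19)=+1, (12|19)=-1; (−1)^{2·5·9}·(+1)^5·(-1)^2 = +1.
v=5: a=5^0·(≡4), b=5^-2·(≡1) mod 5; (4|5)=+1, (1|5)=+1; (−1)^{0·-2·2}·(+1)^-2·(+1)^0 = +1.
v=3: a=3^2·(≡1), b=3^0·(≡1) mod 3; (1|3)=+1, (1|3)=+1; (−1)^{2·0·1}·(+1)^0·(+1)^2 = +1.
v=7: a=7^3·(≡1), b=7^5·(≡1) mod 7; (1|7)=+1, (1|7)=+1; (−1)^{3·5·3}·(+1)^5·(+1)^3 = -1.
v=2: v_2(a)=-4, v_2(b)=0; units ≡ 7, 1 (mod 8); ε·ε+αω+βω = 1·0+-4·0+0·0 ≡ 0  ⇒  (a,b)_2 = +1.
v=23: a=23^1·(≡15), b=23^2·(≡1) mod 23; (15|23)=-1, (1|23)=+1; (−1)^{1·2·11}·(-1)^2·(+1)^1 = +1.
v=47: a=47^1·(≡31), b=47^2·(≡17) mod 47; (31|47)=-1, (17|47)=+1; (−1)^{1·2·23}·(-1)^2·(+1)^1 = +1.
v=31: a=31^1·(≡17), b=31^0·(≡29) mod 31; (17|31)=-1, (29|31)=-1; (−1)^{1·0·15}·(-1)^0·(-1)^1 = -1.
v=11: a=11^0·(≡10), b=11^-6·(≡6) mod 11; (10|11)=-1, (6|11)=-1; (−1)^{0·-6·5}·(-1)^-6·(-1)^0 = +1.
v=13: a=13^0·(≡5), b=13^1·(≡12) mod 13; (5|13)=-1, (12|13)=+1; (−1)^{0·1·6}·(-1)^1·(+1)^0 = -1.
v=∞: -3987809 < 0 and 1729 > 0  ⇒  (a,b)_∞ = +1.
v=17: a=17^3·(≡7), b=17^10·(≡10) mod 17; (7|17)=-1, (10|17)=-1; (−1)^{3·10·8}·(-1)^10·(-1)^3 = -1.
|Ram(-3987809, 1729)| = 4, even; anisotropic at {7, 13, 17, 31}.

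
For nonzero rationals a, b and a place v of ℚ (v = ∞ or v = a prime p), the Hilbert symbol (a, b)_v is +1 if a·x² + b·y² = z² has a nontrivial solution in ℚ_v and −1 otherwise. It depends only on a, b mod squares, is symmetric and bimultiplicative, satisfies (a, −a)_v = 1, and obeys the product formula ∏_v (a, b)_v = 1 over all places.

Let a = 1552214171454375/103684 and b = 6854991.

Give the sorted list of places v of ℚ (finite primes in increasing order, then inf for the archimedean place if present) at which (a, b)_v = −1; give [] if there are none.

(a, b) ≡ (18183, 8151) mod (ℚ^×)²; places V = {2, 3, 5, 7, 11, 13, 19, 23, 29, 31, ∞}.
(a,b)_31: α=2, u≡21; β=0, v≡23 (mod 31); (21|31)=-1, (23|31)=-1; sign (−1)^0·-1^0·-1^2 = +1.
(a,b)_5: α=4, u≡3; β=0, v≡1 (mod 5); (3|5)=-1, (1|5)=+1; sign (−1)^0·-1^0·+1^4 = +1.
(a,b)_23: α=-2, u≡16; β=0, v≡2 (mod 23); (16|23)=+1, (2|23)=+1; sign (−1)^0·+1^0·+1^-2 = +1.
(a,b)_7: α=-2, u≡1; β=0, v≡3 (mod 7); (1|7)=+1, (3|7)=-1; sign (−1)^0·+1^0·-1^-2 = +1.
(a,b)_29: α=3, u≡27; β=2, v≡2 (mod 29); (27|29)=-1, (2|29)=-1; sign (−1)^0·-1^2·-1^3 = -1.
(a,b)_3: α=1, u≡1; β=1, v≡2 (mod 3); (1|3)=+1, (2|3)=-1; sign (−1)^1·+1^1·-1^1 = +1.
(a,b)_11: α=1, u≡9; β=1, v≡9 (mod 11); (9|11)=+1, (9|11)=+1; sign (−1)^1·+1^1·+1^1 = -1.
(a,b)_13: α=2, u≡4; β=1, v≡1 (mod 13); (4|13)=+1, (1|13)=+1; sign (−1)^0·+1^1·+1^2 = +1.
(a,b)_2: α=-2, β=0; u≡7, v≡7 (mod 8); ε(u)ε(v)=1·1, αω(v)=-2·0, βω(u)=0·0; sum ≡ 1  ⇒  -1.
(a,b)_19: α=1, u≡1; β=1, v≡17 (mod 19); (1|19)=+1, (17|19)=+1; sign (−1)^1·+1^1·+1^1 = -1.
(a,b)_∞: sgn(18183)=+, sgn(8151)=+, so +1.
Ram(18183, 8151) = {2, 11, 19, 29}; no ℚ_2-point on the conic.

[2, 11, 19, 29]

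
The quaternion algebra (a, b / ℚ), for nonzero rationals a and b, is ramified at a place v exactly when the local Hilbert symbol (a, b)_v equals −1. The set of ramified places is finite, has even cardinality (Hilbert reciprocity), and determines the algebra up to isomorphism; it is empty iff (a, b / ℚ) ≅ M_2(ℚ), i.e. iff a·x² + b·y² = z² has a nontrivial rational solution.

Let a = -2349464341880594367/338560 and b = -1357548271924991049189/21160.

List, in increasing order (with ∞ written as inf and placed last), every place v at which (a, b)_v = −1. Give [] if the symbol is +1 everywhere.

[2, 3, 5, 11, 13, 17, 37, inf]

(a, b) ≡ (-18870, -461890) mod (ℚ^×)²; places V = {2, 3, 5, 11, 13, 17, 19, 23, 37, ∞}.
(a,b)_∞: sgn(-18870)=−, sgn(-461890)=−, so -1.
(a,b)_37: α=3, u≡14; β=4, v≡18 (mod 37); (14|37)=-1, (18|37)=-1; sign (−1)^0·-1^4·-1^3 = -1.
(a,b)_13: α=4, u≡5; β=7, v≡10 (mod 13); (5|13)=-1, (10|13)=+1; sign (−1)^0·-1^7·+1^4 = -1.
(a,b)_5: α=-1, u≡4; β=-1, v≡3 (mod 5); (4|5)=+1, (3|5)=-1; sign (−1)^0·+1^-1·-1^-1 = -1.
(a,b)_19: α=2, u≡17; β=3, v≡12 (mod 19); (17|19)=+1, (12|19)=-1; sign (−1)^0·+1^3·-1^2 = +1.
(a,b)_23: α=-2, u≡6; β=-2, v≡19 (mod 23); (6|23)=+1, (19|23)=-1; sign (−1)^0·+1^-2·-1^-2 = +1.
(a,b)_17: α=1, u≡11; β=1, v≡2 (mod 17); (11|17)=-1, (2|17)=+1; sign (−1)^0·-1^1·+1^1 = -1.
(a,b)_11: α=2, u≡10; β=1, v≡7 (mod 11); (10|11)=-1, (7|11)=-1; sign (−1)^0·-1^1·-1^2 = -1.
(a,b)_3: α=7, u≡1; β=2, v≡2 (mod 3); (1|3)=+1, (2|3)=-1; sign (−1)^0·+1^2·-1^7 = -1.
(a,b)_2: α=-7, β=-3; u≡5, v≡7 (mod 8); ε(u)ε(v)=0·1, αω(v)=-7·0, βω(u)=-3·1; sum ≡ 1  ⇒  -1.
|Ram(-18870, -461890)| = 8, even; anisotropic at {2, 3, 5, 11, 13, 17, 37, ∞}.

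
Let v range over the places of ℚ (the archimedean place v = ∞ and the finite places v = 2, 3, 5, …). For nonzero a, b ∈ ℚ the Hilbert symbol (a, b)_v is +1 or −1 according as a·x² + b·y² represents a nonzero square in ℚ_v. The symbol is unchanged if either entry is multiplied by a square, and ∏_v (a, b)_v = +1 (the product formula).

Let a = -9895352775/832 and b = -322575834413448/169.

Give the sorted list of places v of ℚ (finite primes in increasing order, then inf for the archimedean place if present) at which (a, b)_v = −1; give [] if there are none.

Mod squares: a ≡ -3003, b ≡ -2. Check v ∈ {∞, 2, 3, 5, 7, 11, 13, 17}.
v=5: a=5^2·(≡2), b=5^0·(≡3) mod 5; (2|5)=-1, (3|5)=-1; (−1)^{2·0·2}·(-1)^0·(-1)^2 = +1.
v=3: a=3^1·(≡1), b=3^4·(≡1) mod 3; (1|3)=+1, (1|3)=+1; (−1)^{1·4·1}·(+1)^4·(+1)^1 = +1.
v=7: a=7^3·(≡3), b=7^6·(≡3) mod 7; (3|7)=-1, (3|7)=-1; (−1)^{3·6·3}·(-1)^6·(-1)^3 = -1.
v=∞: -3003 < 0 and -2 < 0  ⇒  (a,b)_∞ = -1.
v=2: v_2(a)=-6, v_2(b)=3; units ≡ 5, 7 (mod 8); ε·ε+αω+βω = 0·1+-6·0+3·1 ≡ 1  ⇒  (a,b)_2 = -1.
v=13: a=13^-1·(≡9), b=13^-2·(≡8) mod 13; (9|13)=+1, (8|13)=-1; (−1)^{-1·-2·6}·(+1)^-2·(-1)^-1 = -1.
v=11: a=11^3·(≡8), b=11^4·(≡3) mod 11; (8|11)=-1, (3|11)=+1; (−1)^{3·4·5}·(-1)^4·(+1)^3 = +1.
v=17: a=17^2·(≡3), b=17^2·(≡4) mod 17; (3|17)=-1, (4|17)=+1; (−1)^{2·2·8}·(-1)^2·(+1)^2 = +1.
(-3003, -2 / ℚ) ramifies at {2, 7, 13, ∞}: a division algebra.

[2, 7, 13, inf]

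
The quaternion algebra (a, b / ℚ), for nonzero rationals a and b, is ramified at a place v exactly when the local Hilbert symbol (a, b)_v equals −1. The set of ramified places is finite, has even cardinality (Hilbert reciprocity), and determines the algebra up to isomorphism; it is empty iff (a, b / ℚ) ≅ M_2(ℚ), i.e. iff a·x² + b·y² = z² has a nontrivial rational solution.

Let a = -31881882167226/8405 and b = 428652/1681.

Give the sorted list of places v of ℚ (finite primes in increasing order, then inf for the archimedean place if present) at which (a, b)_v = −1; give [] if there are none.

[3, 5]

(a, b) ≡ (-130, 3) mod (ℚ^×)²; places V = {2, 3, 5, 7, 13, 31, 41, ∞}.
(a,b)_13: α=1, u≡10; β=0, v≡4 (mod 13); (10|13)=+1, (4|13)=+1; sign (−1)^0·+1^0·+1^1 = +1.
(a,b)_7: α=4, u≡5; β=2, v≡5 (mod 7); (5|7)=-1, (5|7)=-1; sign (−1)^0·-1^2·-1^4 = +1.
(a,b)_41: α=-2, u≡29; β=-2, v≡38 (mod 41); (29|41)=-1, (38|41)=-1; sign (−1)^0·-1^-2·-1^-2 = +1.
(a,b)_31: α=2, u≡16; β=0, v≡11 (mod 31); (16|31)=+1, (11|31)=-1; sign (−1)^0·+1^0·-1^2 = +1.
(a,b)_2: α=1, β=2; u≡7, v≡3 (mod 8); ε(u)ε(v)=1·1, αω(v)=1·1, βω(u)=2·0; sum ≡ 0  ⇒  +1.
(a,b)_5: α=-1, u≡4; β=0, v≡2 (mod 5); (4|5)=+1, (2|5)=-1; sign (−1)^0·+1^0·-1^-1 = -1.
(a,b)_∞: sgn(-130)=−, sgn(3)=+, so +1.
(a,b)_3: α=12, u≡2; β=7, v≡1 (mod 3); (2|3)=-1, (1|3)=+1; sign (−1)^0·-1^7·+1^12 = -1.
(-130, 3 / ℚ) ramifies at {3, 5}: a division algebra.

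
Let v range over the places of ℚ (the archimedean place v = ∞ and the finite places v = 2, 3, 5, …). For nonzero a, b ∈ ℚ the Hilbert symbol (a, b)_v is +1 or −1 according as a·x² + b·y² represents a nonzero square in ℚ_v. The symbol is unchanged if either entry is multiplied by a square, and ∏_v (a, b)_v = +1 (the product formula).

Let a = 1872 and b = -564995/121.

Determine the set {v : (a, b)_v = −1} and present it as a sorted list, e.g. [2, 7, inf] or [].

[5, 13]

Mod squares: a ≡ 13, b ≡ -1955. Check v ∈ {∞, 2, 3, 5, 11, 13, 17, 23}.
v=11: a=11^0·(≡2), b=11^-2·(≡9) mod 11; (2|11)=-1, (9|11)=+1; (−1)^{0·-2·5}·(-1)^-2·(+1)^0 = +1.
v=2: v_2(a)=4, v_2(b)=0; units ≡ 5, 5 (mod 8); ε·ε+αω+βω = 0·0+4·1+0·1 ≡ 0  ⇒  (a,b)_2 = +1.
v=23: a=23^0·(≡9), b=23^1·(≡19) mod 23; (9|23)=+1, (19|23)=-1; (−1)^{0·1·11}·(+1)^1·(-1)^0 = +1.
v=5: a=5^0·(≡2), b=5^1·(≡1) mod 5; (2|5)=-1, (1|5)=+1; (−1)^{0·1·2}·(-1)^1·(+1)^0 = -1.
v=13: a=13^1·(≡1), b=13^0·(≡6) mod 13; (1|13)=+1, (6|13)=-1; (−1)^{1·0·6}·(+1)^0·(-1)^1 = -1.
v=17: a=17^0·(≡2), b=17^3·(≡2) mod 17; (2|17)=+1, (2|17)=+1; (−1)^{0·3·8}·(+1)^3·(+1)^0 = +1.
v=3: a=3^2·(≡1), b=3^0·(≡1) mod 3; (1|3)=+1, (1|3)=+1; (−1)^{2·0·1}·(+1)^0·(+1)^2 = +1.
v=∞: 13 > 0 and -1955 < 0  ⇒  (a,b)_∞ = +1.
|Ram(13, -1955)| = 2, even; anisotropic at {5, 13}.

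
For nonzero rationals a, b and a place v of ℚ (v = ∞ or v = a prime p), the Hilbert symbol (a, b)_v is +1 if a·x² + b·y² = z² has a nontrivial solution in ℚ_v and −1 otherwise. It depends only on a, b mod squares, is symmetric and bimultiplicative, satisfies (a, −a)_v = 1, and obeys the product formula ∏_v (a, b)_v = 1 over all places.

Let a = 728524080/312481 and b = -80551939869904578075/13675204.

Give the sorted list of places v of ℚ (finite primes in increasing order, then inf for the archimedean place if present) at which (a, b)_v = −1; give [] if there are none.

Mod squares: a ≡ 5059195, b ≡ -2387. Check v ∈ {∞, 2, 3, 5, 7, 11, 13, 23, 29, 31, 37, 41, 43}.
v=43: a=43^-2·(≡22), b=43^-4·(≡21) mod 43; (22|43)=-1, (21|43)=+1; (−1)^{-2·-4·21}·(-1)^-4·(+1)^-2 = +1.
v=31: a=31^0·(≡24), b=31^1·(≡2) mod 31; (24|31)=-1, (2|31)=+1; (−1)^{0·1·15}·(-1)^1·(+1)^0 = -1.
v=5: a=5^1·(≡1), b=5^2·(≡3) mod 5; (1|5)=+1, (3|5)=-1; (−1)^{1·2·2}·(+1)^2·(-1)^1 = -1.
v=29: a=29^1·(≡16), b=29^0·(≡9) mod 29; (16|29)=+1, (9|29)=+1; (−1)^{1·0·14}·(+1)^0·(+1)^1 = +1.
v=2: v_2(a)=4, v_2(b)=-2; units ≡ 3, 5 (mod 8); ε·ε+αω+βω = 1·0+4·1+-2·1 ≡ 0  ⇒  (a,b)_2 = +1.
v=∞: 5059195 > 0 and -2387 < 0  ⇒  (a,b)_∞ = +1.
v=3: a=3^2·(≡1), b=3^8·(≡1) mod 3; (1|3)=+1, (1|3)=+1; (−1)^{2·8·1}·(+1)^8·(+1)^2 = +1.
v=23: a=23^1·(≡9), b=23^2·(≡10) mod 23; (9|23)=+1, (10|23)=-1; (−1)^{1·2·11}·(+1)^2·(-1)^1 = -1.
v=7: a=7^0·(≡4), b=7^1·(≡1) mod 7; (4|7)=+1, (1|7)=+1; (−1)^{0·1·3}·(+1)^1·(+1)^0 = +1.
v=41: a=41^1·(≡15), b=41^2·(≡18) mod 41; (15|41)=-1, (18|41)=+1; (−1)^{1·2·20}·(-1)^2·(+1)^1 = +1.
v=13: a=13^-2·(≡8), b=13^2·(≡2) mod 13; (8|13)=-1, (2|13)=-1; (−1)^{-2·2·6}·(-1)^2·(-1)^-2 = +1.
v=11: a=11^0·(≡5), b=11^1·(≡1) mod 11; (5|11)=+1, (1|11)=+1; (−1)^{0·1·5}·(+1)^1·(+1)^0 = +1.
v=37: a=37^1·(≡32), b=37^2·(≡2) mod 37; (32|37)=-1, (2|37)=-1; (−1)^{1·2·18}·(-1)^2·(-1)^1 = -1.
|Ram(5059195, -2387)| = 4, even; anisotropic at {5, 23, 31, 37}.

[5, 23, 31, 37]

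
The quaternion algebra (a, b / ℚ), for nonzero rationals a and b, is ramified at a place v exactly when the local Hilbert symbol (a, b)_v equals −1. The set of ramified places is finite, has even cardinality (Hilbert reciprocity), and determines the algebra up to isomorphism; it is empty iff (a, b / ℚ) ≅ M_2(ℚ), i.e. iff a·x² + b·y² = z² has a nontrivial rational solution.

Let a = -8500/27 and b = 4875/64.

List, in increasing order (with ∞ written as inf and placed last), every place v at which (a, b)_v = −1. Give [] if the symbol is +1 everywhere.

Mod squares: a ≡ -255, b ≡ 195. Check v ∈ {∞, 2, 3, 5, 13, 17}.
v=5: a=5^3·(≡1), b=5^3·(≡1) mod 5; (1|5)=+1, (1|5)=+1; (−1)^{3·3·2}·(+1)^3·(+1)^3 = +1.
v=17: a=17^1·(≡1), b=17^0·(≡1) mod 17; (1|17)=+1, (1|17)=+1; (−1)^{1·0·8}·(+1)^0·(+1)^1 = +1.
v=∞: -255 < 0 and 195 > 0  ⇒  (a,b)_∞ = +1.
v=3: a=3^-3·(≡2), b=3^1·(≡2) mod 3; (2|3)=-1, (2|3)=-1; (−1)^{-3·1·1}·(-1)^1·(-1)^-3 = -1.
v=13: a=13^0·(≡2), b=13^1·(≡2) mod 13; (2|13)=-1, (2|13)=-1; (−1)^{0·1·6}·(-1)^1·(-1)^0 = -1.
v=2: v_2(a)=2, v_2(b)=-6; units ≡ 1, 3 (mod 8); ε·ε+αω+βω = 0·1+2·1+-6·0 ≡ 0  ⇒  (a,b)_2 = +1.
Ram(-255, 195) = {3, 13}; no ℚ_3-point on the conic.

[3, 13]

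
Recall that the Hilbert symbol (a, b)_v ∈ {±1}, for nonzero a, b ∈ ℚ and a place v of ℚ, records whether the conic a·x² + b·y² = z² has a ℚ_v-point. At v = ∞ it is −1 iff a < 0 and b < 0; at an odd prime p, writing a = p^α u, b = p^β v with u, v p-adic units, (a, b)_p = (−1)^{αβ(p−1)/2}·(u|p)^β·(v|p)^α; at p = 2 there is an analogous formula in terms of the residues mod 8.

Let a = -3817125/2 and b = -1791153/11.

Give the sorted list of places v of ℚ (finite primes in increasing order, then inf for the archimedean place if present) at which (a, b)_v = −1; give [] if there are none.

[2, 5, 7, inf]

(a, b) ≡ (-3770, -3003) mod (ℚ^×)²; places V = {2, 3, 5, 7, 11, 13, 29, ∞}.
(a,b)_3: α=4, u≡1; β=9, v≡1 (mod 3); (1|3)=+1, (1|3)=+1; sign (−1)^0·+1^9·+1^4 = +1.
(a,b)_2: α=-1, β=0; u≡3, v≡5 (mod 8); ε(u)ε(v)=1·0, αω(v)=-1·1, βω(u)=0·1; sum ≡ 1  ⇒  -1.
(a,b)_11: α=0, u≡9; β=-1, v≡10 (mod 11); (9|11)=+1, (10|11)=-1; sign (−1)^0·+1^-1·-1^0 = +1.
(a,b)_13: α=1, u≡3; β=1, v≡10 (mod 13); (3|13)=+1, (10|13)=+1; sign (−1)^0·+1^1·+1^1 = +1.
(a,b)_5: α=3, u≡4; β=0, v≡2 (mod 5); (4|5)=+1, (2|5)=-1; sign (−1)^0·+1^0·-1^3 = -1.
(a,b)_7: α=0, u≡5; β=1, v≡5 (mod 7); (5|7)=-1, (5|7)=-1; sign (−1)^0·-1^1·-1^0 = -1.
(a,b)_29: α=1, u≡3; β=0, v≡24 (mod 29); (3|29)=-1, (24|29)=+1; sign (−1)^0·-1^0·+1^1 = +1.
(a,b)_∞: sgn(-3770)=−, sgn(-3003)=−, so -1.
|Ram(-3770, -3003)| = 4, even; anisotropic at {2, 5, 7, ∞}.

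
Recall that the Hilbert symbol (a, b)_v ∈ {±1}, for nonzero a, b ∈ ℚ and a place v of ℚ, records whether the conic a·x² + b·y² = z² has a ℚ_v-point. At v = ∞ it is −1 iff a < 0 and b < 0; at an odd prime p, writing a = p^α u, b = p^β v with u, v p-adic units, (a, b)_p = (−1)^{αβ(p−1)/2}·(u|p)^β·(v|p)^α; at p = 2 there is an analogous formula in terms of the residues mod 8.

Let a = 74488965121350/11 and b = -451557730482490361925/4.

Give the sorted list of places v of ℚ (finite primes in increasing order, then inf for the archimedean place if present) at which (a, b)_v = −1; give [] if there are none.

[2, 37]

(a, b) ≡ (455026, -1517) mod (ℚ^×)²; places V = {2, 3, 5, 11, 13, 23, 37, 41, 43, ∞}.
(a,b)_43: α=1, u≡25; β=2, v≡41 (mod 43); (25|43)=+1, (41|43)=+1; sign (−1)^0·+1^2·+1^1 = +1.
(a,b)_2: α=1, β=-2; u≡1, v≡3 (mod 8); ε(u)ε(v)=0·1, αω(v)=1·1, βω(u)=-2·0; sum ≡ 1  ⇒  -1.
(a,b)_37: α=1, u≡15; β=1, v≡33 (mod 37); (15|37)=-1, (33|37)=+1; sign (−1)^0·-1^1·+1^1 = -1.
(a,b)_5: α=2, u≡4; β=2, v≡2 (mod 5); (4|5)=+1, (2|5)=-1; sign (−1)^0·+1^2·-1^2 = +1.
(a,b)_41: α=2, u≡10; β=3, v≡36 (mod 41); (10|41)=+1, (36|41)=+1; sign (−1)^0·+1^3·+1^2 = +1.
(a,b)_∞: sgn(455026)=+, sgn(-1517)=−, so +1.
(a,b)_23: α=2, u≡21; β=4, v≡13 (mod 23); (21|23)=-1, (13|23)=+1; sign (−1)^0·-1^4·+1^2 = +1.
(a,b)_13: α=1, u≡7; β=2, v≡9 (mod 13); (7|13)=-1, (9|13)=+1; sign (−1)^0·-1^2·+1^1 = +1.
(a,b)_3: α=4, u≡1; β=4, v≡1 (mod 3); (1|3)=+1, (1|3)=+1; sign (−1)^0·+1^4·+1^4 = +1.
(a,b)_11: α=-1, u≡10; β=0, v≡9 (mod 11); (10|11)=-1, (9|11)=+1; sign (−1)^0·-1^0·+1^-1 = +1.
|Ram(455026, -1517)| = 2, even; anisotropic at {2, 37}.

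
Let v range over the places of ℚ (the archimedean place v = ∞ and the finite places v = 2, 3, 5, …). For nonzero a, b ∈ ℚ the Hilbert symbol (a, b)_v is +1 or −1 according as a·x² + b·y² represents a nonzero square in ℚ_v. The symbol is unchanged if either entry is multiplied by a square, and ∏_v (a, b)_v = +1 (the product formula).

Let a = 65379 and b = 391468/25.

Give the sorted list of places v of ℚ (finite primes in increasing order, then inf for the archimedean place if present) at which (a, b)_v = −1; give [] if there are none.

[2, 7, 11, 37]

Mod squares: a ≡ 65379, b ≡ 97867. Check v ∈ {∞, 2, 3, 5, 7, 11, 19, 31, 37, 41}.
v=41: a=41^0·(≡25), b=41^1·(≡8) mod 41; (25|41)=+1, (8|41)=+1; (−1)^{0·1·20}·(+1)^1·(+1)^0 = +1.
v=11: a=11^0·(≡6), b=11^1·(≡1) mod 11; (6|11)=-1, (1|11)=+1; (−1)^{0·1·5}·(-1)^1·(+1)^0 = -1.
v=∞: 65379 > 0 and 97867 > 0  ⇒  (a,b)_∞ = +1.
v=2: v_2(a)=0, v_2(b)=2; units ≡ 3, 3 (mod 8); ε·ε+αω+βω = 1·1+0·1+2·1 ≡ 1  ⇒  (a,b)_2 = -1.
v=5: a=5^0·(≡4), b=5^-2·(≡3) mod 5; (4|5)=+1, (3|5)=-1; (−1)^{0·-2·2}·(+1)^-2·(-1)^0 = +1.
v=37: a=37^1·(≡28), b=37^0·(≡24) mod 37; (28|37)=+1, (24|37)=-1; (−1)^{1·0·18}·(+1)^0·(-1)^1 = -1.
v=7: a=7^0·(≡6), b=7^1·(≡2) mod 7; (6|7)=-1, (2|7)=+1; (−1)^{0·1·3}·(-1)^1·(+1)^0 = -1.
v=3: a=3^1·(≡1), b=3^0·(≡1) mod 3; (1|3)=+1, (1|3)=+1; (−1)^{1·0·1}·(+1)^0·(+1)^1 = +1.
v=19: a=19^1·(≡2), b=19^0·(≡5) mod 19; (2|19)=-1, (5|19)=+1; (−1)^{1·0·9}·(-1)^0·(+1)^1 = +1.
v=31: a=31^1·(≡1), b=31^1·(≡24) mod 31; (1|31)=+1, (24|31)=-1; (−1)^{1·1·15}·(+1)^1·(-1)^1 = +1.
Ram(65379, 97867) = {2, 7, 11, 37}; no ℚ_2-point on the conic.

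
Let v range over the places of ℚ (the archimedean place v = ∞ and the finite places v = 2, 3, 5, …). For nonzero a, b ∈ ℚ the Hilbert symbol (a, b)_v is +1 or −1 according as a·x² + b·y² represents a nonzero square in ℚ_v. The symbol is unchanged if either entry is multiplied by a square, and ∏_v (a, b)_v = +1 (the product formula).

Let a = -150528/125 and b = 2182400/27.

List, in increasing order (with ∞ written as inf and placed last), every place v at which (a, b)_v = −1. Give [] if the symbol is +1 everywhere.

[5, 11]

(a, b) ≡ (-15, 1023) mod (ℚ^×)²; places V = {2, 3, 5, 7, 11, 31, ∞}.
(a,b)_∞: sgn(-15)=−, sgn(1023)=+, so +1.
(a,b)_2: α=10, β=8; u≡1, v≡7 (mod 8); ε(u)ε(v)=0·1, αω(v)=10·0, βω(u)=8·0; sum ≡ 0  ⇒  +1.
(a,b)_3: α=1, u≡1; β=-3, v≡2 (mod 3); (1|3)=+1, (2|3)=-1; sign (−1)^1·+1^-3·-1^1 = +1.
(a,b)_5: α=-3, u≡2; β=2, v≡3 (mod 5); (2|5)=-1, (3|5)=-1; sign (−1)^0·-1^2·-1^-3 = -1.
(a,b)_11: α=0, u≡10; β=1, v≡3 (mod 11); (10|11)=-1, (3|11)=+1; sign (−1)^0·-1^1·+1^0 = -1.
(a,b)_31: α=0, u≡8; β=1, v≡8 (mod 31); (8|31)=+1, (8|31)=+1; sign (−1)^0·+1^1·+1^0 = +1.
(a,b)_7: α=2, u≡6; β=0, v≡4 (mod 7); (6|7)=-1, (4|7)=+1; sign (−1)^0·-1^0·+1^2 = +1.
Ram(-15, 1023) = {5, 11}; no ℚ_5-point on the conic.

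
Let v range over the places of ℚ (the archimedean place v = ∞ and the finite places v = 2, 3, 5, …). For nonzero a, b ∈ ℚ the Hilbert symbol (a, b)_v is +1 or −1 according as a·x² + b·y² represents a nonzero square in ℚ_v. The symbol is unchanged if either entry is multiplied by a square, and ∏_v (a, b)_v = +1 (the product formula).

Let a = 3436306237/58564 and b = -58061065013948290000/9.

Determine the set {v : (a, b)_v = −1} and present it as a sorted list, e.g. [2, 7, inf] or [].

[7, 17]

(a, b) ≡ (133, -7429) mod (ℚ^×)²; places V = {2, 3, 5, 7, 11, 13, 17, 19, 23, ∞}.
(a,b)_17: α=2, u≡11; β=5, v≡6 (mod 17); (11|17)=-1, (6|17)=-1; sign (−1)^0·-1^5·-1^2 = -1.
(a,b)_3: α=0, u≡1; β=-2, v≡2 (mod 3); (1|3)=+1, (2|3)=-1; sign (−1)^0·+1^-2·-1^0 = +1.
(a,b)_5: α=0, u≡3; β=4, v≡4 (mod 5); (3|5)=-1, (4|5)=+1; sign (−1)^0·-1^4·+1^0 = +1.
(a,b)_2: α=-2, β=4; u≡5, v≡3 (mod 8); ε(u)ε(v)=0·1, αω(v)=-2·1, βω(u)=4·1; sum ≡ 0  ⇒  +1.
(a,b)_11: α=-4, u≡3; β=0, v≡7 (mod 11); (3|11)=+1, (7|11)=-1; sign (−1)^0·+1^0·-1^-4 = +1.
(a,b)_∞: sgn(133)=+, sgn(-7429)=−, so +1.
(a,b)_7: α=1, u≡6; β=2, v≡3 (mod 7); (6|7)=-1, (3|7)=-1; sign (−1)^0·-1^2·-1^1 = -1.
(a,b)_23: α=2, u≡13; β=3, v≡14 (mod 23); (13|23)=+1, (14|23)=-1; sign (−1)^0·+1^3·-1^2 = +1.
(a,b)_19: α=1, u≡9; β=3, v≡15 (mod 19); (9|19)=+1, (15|19)=-1; sign (−1)^1·+1^3·-1^1 = +1.
(a,b)_13: α=2, u≡10; β=0, v≡11 (mod 13); (10|13)=+1, (11|13)=-1; sign (−1)^0·+1^0·-1^2 = +1.
|Ram(133, -7429)| = 2, even; anisotropic at {7, 17}.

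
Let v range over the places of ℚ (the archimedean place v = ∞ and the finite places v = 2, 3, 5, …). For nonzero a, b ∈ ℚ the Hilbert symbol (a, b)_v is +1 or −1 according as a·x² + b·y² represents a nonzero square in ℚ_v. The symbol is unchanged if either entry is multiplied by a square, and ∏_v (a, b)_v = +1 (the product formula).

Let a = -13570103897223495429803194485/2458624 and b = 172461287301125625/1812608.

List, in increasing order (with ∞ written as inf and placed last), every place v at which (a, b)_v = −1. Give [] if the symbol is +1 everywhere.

[2, 3, 5, 13, 23, 31]

Mod squares: a ≡ -22165, b ≡ 4002. Check v ∈ {∞, 2, 3, 5, 7, 11, 13, 17, 23, 29, 31}.
v=3: a=3^14·(≡2), b=3^5·(≡2) mod 3; (2|3)=-1, (2|3)=-1; (−1)^{14·5·1}·(-1)^5·(-1)^14 = -1.
v=29: a=29^2·(≡7), b=29^1·(≡25) mod 29; (7|29)=+1, (25|29)=+1; (−1)^{2·1·14}·(+1)^1·(+1)^2 = +1.
v=2: v_2(a)=-10, v_2(b)=-7; units ≡ 3, 1 (mod 8); ε·ε+αω+βω = 1·0+-10·0+-7·1 ≡ 1  ⇒  (a,b)_2 = -1.
v=31: a=31^3·(≡11), b=31^2·(≡15) mod 31; (11|31)=-1, (15|31)=-1; (−1)^{3·2·15}·(-1)^2·(-1)^3 = -1.
v=5: a=5^1·(≡2), b=5^4·(≡2) mod 5; (2|5)=-1, (2|5)=-1; (−1)^{1·4·2}·(-1)^4·(-1)^1 = -1.
v=13: a=13^3·(≡2), b=13^0·(≡2) mod 13; (2|13)=-1, (2|13)=-1; (−1)^{3·0·6}·(-1)^0·(-1)^3 = -1.
v=7: a=7^-4·(≡4), b=7^-2·(≡3) mod 7; (4|7)=+1, (3|7)=-1; (−1)^{-4·-2·3}·(+1)^-2·(-1)^-4 = +1.
v=23: a=23^2·(≡21), b=23^1·(≡13) mod 23; (21|23)=-1, (13|23)=+1; (−1)^{2·1·11}·(-1)^1·(+1)^2 = -1.
v=11: a=11^7·(≡3), b=11^6·(≡9) mod 11; (3|11)=+1, (9|11)=+1; (−1)^{7·6·5}·(+1)^6·(+1)^7 = +1.
v=17: a=17^0·(≡10), b=17^-2·(≡14) mod 17; (10|17)=-1, (14|17)=-1; (−1)^{0·-2·8}·(-1)^-2·(-1)^0 = +1.
v=∞: -22165 < 0 and 4002 > 0  ⇒  (a,b)_∞ = +1.
|Ram(-22165, 4002)| = 6, even; anisotropic at {2, 3, 5, 13, 23, 31}.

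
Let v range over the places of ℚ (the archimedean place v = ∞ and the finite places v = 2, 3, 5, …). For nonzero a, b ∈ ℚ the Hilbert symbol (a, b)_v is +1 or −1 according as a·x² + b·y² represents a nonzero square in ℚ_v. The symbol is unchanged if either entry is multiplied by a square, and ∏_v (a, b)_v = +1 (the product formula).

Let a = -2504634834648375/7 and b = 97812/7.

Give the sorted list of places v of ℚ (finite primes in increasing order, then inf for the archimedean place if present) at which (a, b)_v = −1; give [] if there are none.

[2, 3]

(a, b) ≡ (-10555545, 19019) mod (ℚ^×)²; places V = {2, 3, 5, 7, 11, 13, 19, 37, ∞}.
(a,b)_7: α=-1, u≡5; β=-1, v≡1 (mod 7); (5|7)=-1, (1|7)=+1; sign (−1)^1·-1^-1·+1^-1 = +1.
(a,b)_∞: sgn(-10555545)=−, sgn(19019)=+, so +1.
(a,b)_13: α=3, u≡6; β=1, v≡7 (mod 13); (6|13)=-1, (7|13)=-1; sign (−1)^0·-1^1·-1^3 = +1.
(a,b)_5: α=3, u≡4; β=0, v≡1 (mod 5); (4|5)=+1, (1|5)=+1; sign (−1)^0·+1^0·+1^3 = +1.
(a,b)_37: α=1, u≡2; β=0, v≡3 (mod 37); (2|37)=-1, (3|37)=+1; sign (−1)^0·-1^0·+1^1 = +1.
(a,b)_19: α=3, u≡7; β=1, v≡8 (mod 19); (7|19)=+1, (8|19)=-1; sign (−1)^1·+1^1·-1^3 = +1.
(a,b)_3: α=3, u≡2; β=2, v≡2 (mod 3); (2|3)=-1, (2|3)=-1; sign (−1)^0·-1^2·-1^3 = -1.
(a,b)_11: α=3, u≡3; β=1, v≡10 (mod 11); (3|11)=+1, (10|11)=-1; sign (−1)^1·+1^1·-1^3 = +1.
(a,b)_2: α=0, β=2; u≡7, v≡3 (mod 8); ε(u)ε(v)=1·1, αω(v)=0·1, βω(u)=2·0; sum ≡ 1  ⇒  -1.
(-10555545, 19019 / ℚ) ramifies at {2, 3}: a division algebra.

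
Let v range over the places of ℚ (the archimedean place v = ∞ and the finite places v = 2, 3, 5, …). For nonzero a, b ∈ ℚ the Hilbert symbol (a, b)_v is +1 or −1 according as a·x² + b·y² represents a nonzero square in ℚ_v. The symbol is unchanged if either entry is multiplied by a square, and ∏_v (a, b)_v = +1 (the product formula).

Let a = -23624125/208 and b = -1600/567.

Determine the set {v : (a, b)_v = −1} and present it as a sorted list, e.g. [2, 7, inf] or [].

(a, b) ≡ (-250705, -7) mod (ℚ^×)²; places V = {2, 3, 5, 7, 13, 19, 29, ∞}.
(a,b)_∞: sgn(-250705)=−, sgn(-7)=−, so -1.
(a,b)_19: α=1, u≡15; β=0, v≡14 (mod 19); (15|19)=-1, (14|19)=-1; sign (−1)^0·-1^0·-1^1 = -1.
(a,b)_29: α=1, u≡26; β=0, v≡16 (mod 29); (26|29)=-1, (16|29)=+1; sign (−1)^0·-1^0·+1^1 = +1.
(a,b)_13: α=-1, u≡7; β=0, v≡8 (mod 13); (7|13)=-1, (8|13)=-1; sign (−1)^0·-1^0·-1^-1 = -1.
(a,b)_7: α=3, u≡1; β=-1, v≡6 (mod 7); (1|7)=+1, (6|7)=-1; sign (−1)^1·+1^-1·-1^3 = +1.
(a,b)_2: α=-4, β=6; u≡7, v≡1 (mod 8); ε(u)ε(v)=1·0, αω(v)=-4·0, βω(u)=6·0; sum ≡ 0  ⇒  +1.
(a,b)_3: α=0, u≡2; β=-4, v≡2 (mod 3); (2|3)=-1, (2|3)=-1; sign (−1)^0·-1^-4·-1^0 = +1.
(a,b)_5: α=3, u≡4; β=2, v≡3 (mod 5); (4|5)=+1, (3|5)=-1; sign (−1)^0·+1^2·-1^3 = -1.
(-250705, -7 / ℚ) ramifies at {5, 13, 19, ∞}: a division algebra.

[5, 13, 19, inf]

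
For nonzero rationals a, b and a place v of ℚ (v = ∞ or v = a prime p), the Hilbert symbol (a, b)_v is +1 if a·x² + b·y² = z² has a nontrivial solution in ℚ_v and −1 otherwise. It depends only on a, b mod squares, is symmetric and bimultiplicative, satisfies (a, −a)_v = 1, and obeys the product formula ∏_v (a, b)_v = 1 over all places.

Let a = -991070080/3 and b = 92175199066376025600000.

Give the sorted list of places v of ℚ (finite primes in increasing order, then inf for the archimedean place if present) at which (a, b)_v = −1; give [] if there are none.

Mod squares: a ≡ -5610, b ≡ 15015. Check v ∈ {∞, 2, 3, 5, 7, 11, 13, 17}.
v=13: a=13^2·(≡2), b=13^5·(≡5) mod 13; (2|13)=-1, (5|13)=-1; (−1)^{2·5·6}·(-1)^5·(-1)^2 = -1.
v=5: a=5^1·(≡3), b=5^5·(≡2) mod 5; (3|5)=-1, (2|5)=-1; (−1)^{1·5·2}·(-1)^5·(-1)^1 = +1.
v=7: a=7^2·(≡2), b=7^5·(≡3) mod 7; (2|7)=+1, (3|7)=-1; (−1)^{2·5·3}·(+1)^5·(-1)^2 = +1.
v=3: a=3^-1·(≡2), b=3^1·(≡1) mod 3; (2|3)=-1, (1|3)=+1; (−1)^{-1·1·1}·(-1)^1·(+1)^-1 = +1.
v=11: a=11^1·(≡8), b=11^3·(≡3) mod 11; (8|11)=-1, (3|11)=+1; (−1)^{1·3·5}·(-1)^3·(+1)^1 = +1.
v=17: a=17^1·(≡10), b=17^2·(≡9) mod 17; (10|17)=-1, (9|17)=+1; (−1)^{1·2·8}·(-1)^2·(+1)^1 = +1.
v=2: v_2(a)=7, v_2(b)=12; units ≡ 3, 7 (mod 8); ε·ε+αω+βω = 1·1+7·0+12·1 ≡ 1  ⇒  (a,b)_2 = -1.
v=∞: -5610 < 0 and 15015 > 0  ⇒  (a,b)_∞ = +1.
(-5610, 15015 / ℚ) ramifies at {2, 13}: a division algebra.

[2, 13]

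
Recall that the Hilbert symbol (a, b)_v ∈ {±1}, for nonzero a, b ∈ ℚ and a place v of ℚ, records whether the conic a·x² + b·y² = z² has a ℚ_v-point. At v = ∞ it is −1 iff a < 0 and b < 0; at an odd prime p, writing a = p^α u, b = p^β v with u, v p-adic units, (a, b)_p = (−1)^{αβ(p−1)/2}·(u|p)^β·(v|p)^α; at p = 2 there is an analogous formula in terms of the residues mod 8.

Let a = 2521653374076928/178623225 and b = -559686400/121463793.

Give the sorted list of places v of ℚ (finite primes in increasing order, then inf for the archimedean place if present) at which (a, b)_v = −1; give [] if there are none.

(a, b) ≡ (322, -1547) mod (ℚ^×)²; places V = {2, 3, 5, 7, 11, 13, 17, 23, 31, ∞}.
(a,b)_11: α=-2, u≡1; β=-2, v≡4 (mod 11); (1|11)=+1, (4|11)=+1; sign (−1)^0·+1^-2·+1^-2 = +1.
(a,b)_13: α=2, u≡12; β=1, v≡6 (mod 13); (12|13)=+1, (6|13)=-1; sign (−1)^0·+1^1·-1^2 = +1.
(a,b)_7: α=3, u≡1; β=1, v≡6 (mod 7); (1|7)=+1, (6|7)=-1; sign (−1)^1·+1^1·-1^3 = +1.
(a,b)_5: α=-2, u≡2; β=2, v≡3 (mod 5); (2|5)=-1, (3|5)=-1; sign (−1)^0·-1^2·-1^-2 = +1.
(a,b)_∞: sgn(322)=+, sgn(-1547)=−, so +1.
(a,b)_31: α=4, u≡3; β=2, v≡24 (mod 31); (3|31)=-1, (24|31)=-1; sign (−1)^0·-1^2·-1^4 = +1.
(a,b)_17: α=0, u≡13; β=-1, v≡7 (mod 17); (13|17)=+1, (7|17)=-1; sign (−1)^0·+1^-1·-1^0 = +1.
(a,b)_2: α=11, β=8; u≡1, v≡5 (mod 8); ε(u)ε(v)=0·0, αω(v)=11·1, βω(u)=8·0; sum ≡ 1  ⇒  -1.
(a,b)_23: α=1, u≡15; β=0, v≡14 (mod 23); (15|23)=-1, (14|23)=-1; sign (−1)^0·-1^0·-1^1 = -1.
(a,b)_3: α=-10, u≡1; β=-10, v≡1 (mod 3); (1|3)=+1, (1|3)=+1; sign (−1)^0·+1^-10·+1^-10 = +1.
|Ram(322, -1547)| = 2, even; anisotropic at {2, 23}.

[2, 23]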